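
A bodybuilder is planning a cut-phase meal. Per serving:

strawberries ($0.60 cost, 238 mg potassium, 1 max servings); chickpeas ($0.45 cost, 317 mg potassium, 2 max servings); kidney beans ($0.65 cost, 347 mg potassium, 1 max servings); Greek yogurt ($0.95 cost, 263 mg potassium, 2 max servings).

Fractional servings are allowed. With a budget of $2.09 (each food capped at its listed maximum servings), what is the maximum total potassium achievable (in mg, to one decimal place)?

Potassium per dollar: chickpeas 704.4, kidney beans 533.8, strawberries 396.7, Greek yogurt 276.8.
Take 2 servings of chickpeas: spends $0.90, +634.0 mg potassium (running total 634.0 mg).
Take 1 serving of kidney beans: spends $0.65, +347.0 mg potassium (running total 981.0 mg).
Take 0.9 servings of strawberries: spends $0.54, +214.2 mg potassium (running total 1195.2 mg).
Greedy by best ratio exhausts the cost allowance optimally: 1195.2 mg.

1195.2 mg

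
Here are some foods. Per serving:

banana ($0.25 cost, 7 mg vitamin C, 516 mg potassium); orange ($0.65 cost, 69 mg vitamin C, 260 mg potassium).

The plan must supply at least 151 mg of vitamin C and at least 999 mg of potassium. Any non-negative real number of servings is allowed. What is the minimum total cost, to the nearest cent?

$1.58

With two linear requirements the optimum uses one or two foods; enumerate the corners.
banana only: max(151/7, 999/516) = 21.57 servings → $5.39.
orange only: max(151/69, 999/260) = 3.842 servings → $2.50.
banana + orange with both tight: 0.8783 servings and 2.099 servings → $1.58.
So the least-cost plan costs $1.58.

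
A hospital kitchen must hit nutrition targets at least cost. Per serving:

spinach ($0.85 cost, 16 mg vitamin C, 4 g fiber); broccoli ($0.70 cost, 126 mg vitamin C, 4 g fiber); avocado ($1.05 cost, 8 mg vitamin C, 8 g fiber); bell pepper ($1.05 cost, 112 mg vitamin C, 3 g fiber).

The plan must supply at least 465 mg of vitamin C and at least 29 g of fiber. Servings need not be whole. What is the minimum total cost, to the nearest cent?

$4.43

Two binding constraints pin down two serving amounts, so the optimal mix uses at most two foods. The candidates are each food alone (scaled to the tighter of vitamin C/fiber) and each pair with both constraints tight.
spinach only: max(465/16, 29/4) = 29.06 servings → $24.70.
broccoli only: max(465/126, 29/4) = 7.25 servings → $5.08.
avocado only: max(465/8, 29/8) = 58.12 servings → $61.03.
bell pepper only: max(465/112, 29/3) = 9.667 servings → $10.15.
spinach + broccoli with both tight: 4.077 servings and 3.173 servings → $5.69.
spinach + avocado: intersection lies outside the first quadrant.
spinach + bell pepper with both tight: 4.633 servings and 3.49 servings → $7.60.
broccoli + avocado with both tight: 3.574 servings and 1.838 servings → $4.43.
broccoli + bell pepper with both targets exact would need a negative amount; discard.
avocado + bell pepper with both tight: 2.125 servings and 4 servings → $6.43.
So the least-cost plan costs $4.43.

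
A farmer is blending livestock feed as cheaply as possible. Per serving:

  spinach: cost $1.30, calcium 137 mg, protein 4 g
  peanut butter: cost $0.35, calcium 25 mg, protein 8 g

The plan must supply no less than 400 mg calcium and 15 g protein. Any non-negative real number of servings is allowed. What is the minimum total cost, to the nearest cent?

$3.85

Two binding constraints pin down two serving amounts, so the optimal mix uses at most two foods. The candidates are each food alone (scaled to the tighter of calcium/protein) and each pair with both constraints tight.
spinach only: max(400/137, 15/4) = 3.75 servings → $4.88.
peanut butter only: max(400/25, 15/8) = 16 servings → $5.60.
spinach + peanut butter with both tight: 2.836 servings and 0.4568 servings → $3.85.
The minimum over all feasible corners is $3.85.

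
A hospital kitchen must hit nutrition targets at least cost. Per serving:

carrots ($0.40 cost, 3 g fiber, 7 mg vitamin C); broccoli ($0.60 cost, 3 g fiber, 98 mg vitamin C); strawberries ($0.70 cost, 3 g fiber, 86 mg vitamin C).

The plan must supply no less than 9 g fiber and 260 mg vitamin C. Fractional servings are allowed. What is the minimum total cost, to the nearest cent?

$1.73

For a min-cost LP with two ≥-constraints, a basic feasible solution has at most two positive variables.
carrots only: max(9/3, 260/7) = 37.14 servings → $14.86.
broccoli only: max(9/3, 260/98) = 3 servings → $1.80.
strawberries only: max(9/3, 260/86) = 3.023 servings → $2.12.
carrots + broccoli with both tight: 0.3736 servings and 2.626 servings → $1.73.
carrots + strawberries with both targets exact would need a negative amount; discard.
broccoli + strawberries with both tight: 0.1667 servings and 2.833 servings → $2.08.
So the least-cost plan costs $1.73.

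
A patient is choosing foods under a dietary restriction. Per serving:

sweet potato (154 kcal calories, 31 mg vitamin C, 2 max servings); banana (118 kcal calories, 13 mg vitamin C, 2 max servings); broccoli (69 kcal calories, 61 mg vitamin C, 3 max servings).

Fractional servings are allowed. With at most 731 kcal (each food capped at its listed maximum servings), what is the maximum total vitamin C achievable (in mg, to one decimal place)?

Vitamin C per kcal: broccoli 0.8841, sweet potato 0.2013, banana 0.1102.
Take 3 servings of broccoli: uses 207 kcal, +183.0 mg vitamin C (running total 183.0 mg).
Take 2 servings of sweet potato: uses 308 kcal, +62.0 mg vitamin C (running total 245.0 mg).
Take 1.831 servings of banana: uses 216 kcal, +23.8 mg vitamin C (running total 268.8 mg).
Filling greedily by vitamin C-per-kcal is optimal for one linear limit, giving 268.8 mg.

268.8 mg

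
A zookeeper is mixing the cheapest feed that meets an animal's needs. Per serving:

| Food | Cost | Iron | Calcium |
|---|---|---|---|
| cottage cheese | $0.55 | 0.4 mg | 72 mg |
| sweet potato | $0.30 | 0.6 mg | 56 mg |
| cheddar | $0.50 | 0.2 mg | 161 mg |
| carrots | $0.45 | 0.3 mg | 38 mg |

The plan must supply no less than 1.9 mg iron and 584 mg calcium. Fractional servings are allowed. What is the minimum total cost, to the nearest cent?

The cheapest plan sits at a corner of the feasible region — with two constraints it uses at most two foods.
cottage cheese only: max(1.9/0.4, 584/72) = 8.111 servings → $4.46.
sweet potato only: max(1.9/0.6, 584/56) = 10.43 servings → $3.13.
cheddar only: max(1.9/0.2, 584/161) = 9.5 servings → $4.75.
carrots only: max(1.9/0.3, 584/38) = 15.37 servings → $6.92.
cottage cheese + sweet potato: intersection lies outside the first quadrant.
cottage cheese + cheddar with both tight: 3.782 servings and 1.936 servings → $3.05.
cottage cheese + carrots with both targets exact would need a negative amount; discard.
sweet potato + cheddar with both tight: 2.214 servings and 2.857 servings → $2.09.
sweet potato + carrots with both targets exact would need a negative amount; discard.
cheddar + carrots with both tight: 2.531 servings and 4.646 servings → $3.36.
So the least-cost plan costs $2.09.

$2.09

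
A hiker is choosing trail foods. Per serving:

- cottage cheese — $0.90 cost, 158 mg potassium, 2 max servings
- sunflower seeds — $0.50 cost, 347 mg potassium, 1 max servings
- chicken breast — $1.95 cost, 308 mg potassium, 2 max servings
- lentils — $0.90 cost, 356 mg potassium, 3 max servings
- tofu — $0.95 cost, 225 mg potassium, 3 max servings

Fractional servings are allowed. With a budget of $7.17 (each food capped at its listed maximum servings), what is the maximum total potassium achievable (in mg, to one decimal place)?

2286.6 mg

Potassium per dollar: sunflower seeds 694, lentils 395.6, tofu 236.8, cottage cheese 175.6, chicken breast 157.9.
Take 1 serving of sunflower seeds: spends $0.50, +347.0 mg potassium (running total 347.0 mg).
Take 3 servings of lentils: spends $2.70, +1068.0 mg potassium (running total 1415.0 mg).
Take 3 servings of tofu: spends $2.85, +675.0 mg potassium (running total 2090.0 mg).
Take 1.244 servings of cottage cheese: spends $1.12, +196.6 mg potassium (running total 2286.6 mg).
Greedy by best ratio exhausts the cost allowance optimally: 2286.6 mg.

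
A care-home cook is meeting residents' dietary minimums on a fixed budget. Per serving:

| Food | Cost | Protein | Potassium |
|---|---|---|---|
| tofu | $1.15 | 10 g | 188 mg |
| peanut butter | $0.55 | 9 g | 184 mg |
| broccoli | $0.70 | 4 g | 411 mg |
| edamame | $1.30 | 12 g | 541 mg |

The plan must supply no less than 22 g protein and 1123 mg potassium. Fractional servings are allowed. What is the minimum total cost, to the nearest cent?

$2.28

For a min-cost LP with two ≥-constraints, a basic feasible solution has at most two positive variables.
tofu only: max(22/10, 1123/188) = 5.973 servings → $6.87.
peanut butter only: max(22/9, 1123/184) = 6.103 servings → $3.36.
broccoli only: max(22/4, 1123/411) = 5.5 servings → $3.85.
edamame only: max(22/12, 1123/541) = 2.076 servings → $2.70.
tofu + peanut butter: the both-tight solution has a negative serving — not a feasible corner.
tofu + broccoli with both tight: 1.355 servings and 2.113 servings → $3.04.
tofu + edamame: intersection lies outside the first quadrant.
peanut butter + broccoli with both tight: 1.536 servings and 2.045 servings → $2.28.
peanut butter + edamame: intersection lies outside the first quadrant.
broccoli + edamame with both tight: 0.5686 servings and 1.644 servings → $2.53.
The minimum over all feasible corners is $2.28.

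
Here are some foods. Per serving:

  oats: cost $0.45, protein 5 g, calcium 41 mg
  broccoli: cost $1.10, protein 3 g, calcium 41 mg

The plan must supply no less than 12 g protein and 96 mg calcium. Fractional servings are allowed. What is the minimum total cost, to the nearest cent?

This is a tiny linear program; its minimum lies at a vertex of the feasible set. List the vertices and price them.
oats only: max(12/5, 96/41) = 2.4 servings → $1.08.
broccoli only: max(12/3, 96/41) = 4 servings → $4.40.
oats + broccoli with both targets exact would need a negative amount; discard.
So the least-cost plan costs $1.08.

$1.08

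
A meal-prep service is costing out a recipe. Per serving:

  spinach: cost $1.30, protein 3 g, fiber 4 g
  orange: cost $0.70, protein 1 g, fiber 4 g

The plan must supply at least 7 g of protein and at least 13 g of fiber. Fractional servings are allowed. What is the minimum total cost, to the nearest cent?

spinach only: max(7/3, 13/4) = 3.25 servings → $4.22.
orange only: max(7/1, 13/4) = 7 servings → $4.90.
spinach + orange with both tight: 1.875 servings and 1.375 servings → $3.40.
Cheapest feasible corner: $3.40.

$3.40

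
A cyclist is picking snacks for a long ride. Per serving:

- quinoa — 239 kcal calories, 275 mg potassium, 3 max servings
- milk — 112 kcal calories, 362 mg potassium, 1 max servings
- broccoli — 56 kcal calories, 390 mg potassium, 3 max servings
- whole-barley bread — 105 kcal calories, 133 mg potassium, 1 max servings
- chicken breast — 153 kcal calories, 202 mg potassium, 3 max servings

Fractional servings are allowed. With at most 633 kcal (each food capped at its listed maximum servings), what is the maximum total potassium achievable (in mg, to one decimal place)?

1998.1 mg

Potassium per kcal: broccoli 6.964, milk 3.232, chicken breast 1.32, whole-barley bread 1.267, quinoa 1.151.
Take 3 servings of broccoli: uses 168 kcal, +1170.0 mg potassium (running total 1170.0 mg).
Take 1 serving of milk: uses 112 kcal, +362.0 mg potassium (running total 1532.0 mg).
Take 2.307 servings of chicken breast: uses 353 kcal, +466.1 mg potassium (running total 1998.1 mg).
Filling greedily by potassium-per-kcal is optimal for one linear limit, giving 1998.1 mg.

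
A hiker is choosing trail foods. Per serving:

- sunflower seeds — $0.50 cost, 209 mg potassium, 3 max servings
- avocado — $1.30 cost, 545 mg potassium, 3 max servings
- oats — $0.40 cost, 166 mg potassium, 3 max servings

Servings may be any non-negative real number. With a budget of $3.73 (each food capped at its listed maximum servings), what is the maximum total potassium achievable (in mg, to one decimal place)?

1563.7 mg

Potassium per dollar: avocado 419.2, sunflower seeds 418, oats 415.
Take 2.869 servings of avocado: spends $3.73, +1563.7 mg potassium (running total 1563.7 mg).
Filling greedily by potassium-per-dollar is optimal for one linear limit, giving 1563.7 mg.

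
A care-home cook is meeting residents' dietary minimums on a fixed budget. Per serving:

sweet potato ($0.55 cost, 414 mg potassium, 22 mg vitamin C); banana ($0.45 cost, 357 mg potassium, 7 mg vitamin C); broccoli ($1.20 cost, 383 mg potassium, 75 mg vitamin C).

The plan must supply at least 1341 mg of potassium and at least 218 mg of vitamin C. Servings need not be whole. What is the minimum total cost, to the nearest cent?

Two binding constraints pin down two serving amounts, so the optimal mix uses at most two foods. The candidates are each food alone (scaled to the tighter of potassium/vitamin C) and each pair with both constraints tight.
sweet potato only: max(1341/414, 218/22) = 9.909 servings → $5.45.
banana only: max(1341/357, 218/7) = 31.14 servings → $14.01.
broccoli only: max(1341/383, 218/75) = 3.501 servings → $4.20.
sweet potato + banana: intersection lies outside the first quadrant.
sweet potato + broccoli with both tight: 0.755 servings and 2.685 servings → $3.64.
banana + broccoli with both tight: 0.7089 servings and 2.84 servings → $3.73.
So the least-cost plan costs $3.64.

$3.64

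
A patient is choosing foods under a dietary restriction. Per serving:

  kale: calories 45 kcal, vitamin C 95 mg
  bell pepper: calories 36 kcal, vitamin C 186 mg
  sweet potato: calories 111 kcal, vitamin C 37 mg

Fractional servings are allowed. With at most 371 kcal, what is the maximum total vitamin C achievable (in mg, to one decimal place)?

1916.8 mg

Vitamin C per kcal: bell pepper 5.167, kale 2.111, sweet potato 0.3333.
With no serving limits, spend the whole calories allowance on bell pepper: 371 kcal / 36 kcal × 186 mg = 1916.8 mg.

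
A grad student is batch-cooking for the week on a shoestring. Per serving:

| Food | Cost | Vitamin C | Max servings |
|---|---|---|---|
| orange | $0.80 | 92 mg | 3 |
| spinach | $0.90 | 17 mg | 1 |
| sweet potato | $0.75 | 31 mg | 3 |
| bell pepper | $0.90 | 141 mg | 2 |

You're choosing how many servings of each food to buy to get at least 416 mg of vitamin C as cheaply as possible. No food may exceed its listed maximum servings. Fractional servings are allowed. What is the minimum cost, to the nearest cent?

$2.97

Cost per mg of vitamin C: bell pepper $0.0064, orange $0.0087, sweet potato $0.0242, spinach $0.0529.
Take 2 servings of bell pepper: +282.0 mg vitamin C for $1.80 (total $1.80, still need 134.0 mg).
Take 1.457 servings of orange: +134.0 mg vitamin C for $1.17 (total $2.97, still need 0.0 mg).
Greedy by cheapest-per-mg is optimal for a single linear constraint, so the minimum cost is $2.97.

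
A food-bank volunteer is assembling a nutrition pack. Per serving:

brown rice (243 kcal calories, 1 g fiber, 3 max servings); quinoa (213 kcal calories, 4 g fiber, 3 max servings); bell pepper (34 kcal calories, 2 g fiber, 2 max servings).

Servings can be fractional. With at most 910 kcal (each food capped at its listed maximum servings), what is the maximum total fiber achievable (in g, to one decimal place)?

16.8 g

Fiber per kcal: bell pepper 0.05882, quinoa 0.01878, brown rice 0.004115.
Take 2 servings of bell pepper: uses 68 kcal, +4.0 g fiber (running total 4.0 g).
Take 3 servings of quinoa: uses 639 kcal, +12.0 g fiber (running total 16.0 g).
Take 0.8354 servings of brown rice: uses 203 kcal, +0.8 g fiber (running total 16.8 g).
Filling greedily by fiber-per-kcal is optimal for one linear limit, giving 16.8 g.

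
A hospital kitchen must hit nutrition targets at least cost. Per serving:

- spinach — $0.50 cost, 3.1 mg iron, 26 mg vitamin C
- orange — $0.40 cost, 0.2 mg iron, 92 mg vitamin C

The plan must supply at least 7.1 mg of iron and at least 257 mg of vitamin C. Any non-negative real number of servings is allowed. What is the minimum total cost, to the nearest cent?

$1.95

The cheapest plan sits at a corner of the feasible region — with two constraints it uses at most two foods.
spinach only: max(7.1/3.1, 257/26) = 9.885 servings → $4.94.
orange only: max(7.1/0.2, 257/92) = 35.5 servings → $14.20.
spinach + orange with both tight: 2.149 servings and 2.186 servings → $1.95.
The minimum over all feasible corners is $1.95.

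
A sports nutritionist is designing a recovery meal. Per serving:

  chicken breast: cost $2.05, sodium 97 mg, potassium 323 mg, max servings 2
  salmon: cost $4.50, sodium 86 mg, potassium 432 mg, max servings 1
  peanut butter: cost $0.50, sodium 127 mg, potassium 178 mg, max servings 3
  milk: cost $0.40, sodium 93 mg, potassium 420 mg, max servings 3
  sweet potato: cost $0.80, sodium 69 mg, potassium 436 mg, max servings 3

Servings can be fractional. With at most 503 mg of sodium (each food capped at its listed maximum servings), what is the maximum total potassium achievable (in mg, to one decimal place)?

Potassium per mg sodium: sweet potato 6.319, salmon 5.023, milk 4.516, chicken breast 3.33, peanut butter 1.402.
Take 3 servings of sweet potato: uses 207 mg sodium, +1308.0 mg potassium (running total 1308.0 mg).
Take 1 serving of salmon: uses 86 mg sodium, +432.0 mg potassium (running total 1740.0 mg).
Take 2.258 servings of milk: uses 210 mg sodium, +948.4 mg potassium (running total 2688.4 mg).
Filling greedily by potassium-per-mg sodium is optimal for one linear limit, giving 2688.4 mg.

2688.4 mg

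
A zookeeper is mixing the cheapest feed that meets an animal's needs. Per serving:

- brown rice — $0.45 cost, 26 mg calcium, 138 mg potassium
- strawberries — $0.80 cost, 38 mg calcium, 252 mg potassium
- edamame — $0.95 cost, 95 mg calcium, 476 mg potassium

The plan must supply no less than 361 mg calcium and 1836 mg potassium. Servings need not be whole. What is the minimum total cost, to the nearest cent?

Check every corner: each single food scaled to meet both minima, and each pair solved so both constraints bind.
brown rice only: max(361/26, 1836/138) = 13.88 servings → $6.25.
strawberries only: max(361/38, 1836/252) = 9.5 servings → $7.60.
edamame only: max(361/95, 1836/476) = 3.857 servings → $3.66.
brown rice + strawberries: the both-tight solution has a negative serving — not a feasible corner.
brown rice + edamame with both tight: 3.52 servings and 2.837 servings → $4.28.
strawberries + edamame with both tight: 0.4416 servings and 3.623 servings → $3.80.
The minimum over all feasible corners is $3.66.

$3.66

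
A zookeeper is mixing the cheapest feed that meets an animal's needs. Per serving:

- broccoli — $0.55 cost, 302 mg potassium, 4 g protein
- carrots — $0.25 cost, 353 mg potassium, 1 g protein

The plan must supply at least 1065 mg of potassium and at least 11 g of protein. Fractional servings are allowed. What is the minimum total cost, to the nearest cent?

With two linear requirements the optimum uses one or two foods; enumerate the corners.
broccoli only: max(1065/302, 11/4) = 3.526 servings → $1.94.
carrots only: max(1065/353, 11/1) = 11 servings → $2.75.
broccoli + carrots with both tight: 2.539 servings and 0.845 servings → $1.61.
The minimum over all feasible corners is $1.61.

$1.61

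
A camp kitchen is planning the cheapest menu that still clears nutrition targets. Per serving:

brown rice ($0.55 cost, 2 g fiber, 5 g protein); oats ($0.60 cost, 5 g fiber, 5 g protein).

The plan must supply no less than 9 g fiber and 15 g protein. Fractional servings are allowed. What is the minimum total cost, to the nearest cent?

$1.70

A basic optimal solution has at most two foods positive. Try each food alone and each pair with both targets met exactly.
brown rice only: max(9/2, 15/5) = 4.5 servings → $2.48.
oats only: max(9/5, 15/5) = 3 servings → $1.80.
brown rice + oats with both tight: 2 servings and 1 serving → $1.70.
So the least-cost plan costs $1.70.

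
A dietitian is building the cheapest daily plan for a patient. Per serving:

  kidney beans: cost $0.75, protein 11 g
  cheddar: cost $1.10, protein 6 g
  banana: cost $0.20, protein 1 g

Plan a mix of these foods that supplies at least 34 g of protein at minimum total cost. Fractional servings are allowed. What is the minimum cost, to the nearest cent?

Cost per g of protein: kidney beans $0.0682, cheddar $0.1833, banana $0.2000.
With no serving limits, use only kidney beans: 34 g / 11 g = 3.091 servings × $0.75 = $2.32.

$2.32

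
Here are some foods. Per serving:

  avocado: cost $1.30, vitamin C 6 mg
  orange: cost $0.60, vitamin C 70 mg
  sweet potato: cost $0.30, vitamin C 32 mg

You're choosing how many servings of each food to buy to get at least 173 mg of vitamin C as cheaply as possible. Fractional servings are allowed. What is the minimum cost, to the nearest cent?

Cost per mg of vitamin C: orange $0.0086, sweet potato $0.0094, avocado $0.2167.
With no serving limits, use only orange: 173 mg / 70 mg = 2.471 servings × $0.60 = $1.48.

$1.48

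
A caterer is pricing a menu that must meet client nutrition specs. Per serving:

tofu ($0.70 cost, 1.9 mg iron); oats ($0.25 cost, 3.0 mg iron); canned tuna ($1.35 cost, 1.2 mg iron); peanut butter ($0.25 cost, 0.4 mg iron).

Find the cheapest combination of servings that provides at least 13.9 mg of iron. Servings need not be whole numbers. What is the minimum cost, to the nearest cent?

Cost per mg of iron: oats $0.0833, tofu $0.3684, peanut butter $0.6250, canned tuna $1.1250.
With no serving limits, use only oats: 13.9 mg / 3.0 mg = 4.633 servings × $0.25 = $1.16.

$1.16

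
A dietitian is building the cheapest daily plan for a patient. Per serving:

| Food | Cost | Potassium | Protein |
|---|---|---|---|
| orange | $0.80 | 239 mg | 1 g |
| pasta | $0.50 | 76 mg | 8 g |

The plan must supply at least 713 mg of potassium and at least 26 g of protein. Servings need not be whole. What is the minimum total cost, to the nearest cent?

Minimising a linear cost over {potassium ≥ 713, protein ≥ 26, servings ≥ 0} — the optimum is at a vertex, using one or two foods.
orange only: max(713/239, 26/1) = 26 servings → $20.80.
pasta only: max(713/76, 26/8) = 9.382 servings → $4.69.
orange + pasta with both tight: 2.031 servings and 2.996 servings → $3.12.
The minimum over all feasible corners is $3.12.

$3.12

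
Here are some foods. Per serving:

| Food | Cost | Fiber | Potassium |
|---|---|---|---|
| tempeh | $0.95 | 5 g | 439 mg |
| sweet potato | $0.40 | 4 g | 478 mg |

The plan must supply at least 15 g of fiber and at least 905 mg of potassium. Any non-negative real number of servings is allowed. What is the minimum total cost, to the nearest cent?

$1.50

For a min-cost LP with two ≥-constraints, a basic feasible solution has at most two positive variables.
tempeh only: max(15/5, 905/439) = 3 servings → $2.85.
sweet potato only: max(15/4, 905/478) = 3.75 servings → $1.50.
tempeh + sweet potato: intersection lies outside the first quadrant.
So the least-cost plan costs $1.50.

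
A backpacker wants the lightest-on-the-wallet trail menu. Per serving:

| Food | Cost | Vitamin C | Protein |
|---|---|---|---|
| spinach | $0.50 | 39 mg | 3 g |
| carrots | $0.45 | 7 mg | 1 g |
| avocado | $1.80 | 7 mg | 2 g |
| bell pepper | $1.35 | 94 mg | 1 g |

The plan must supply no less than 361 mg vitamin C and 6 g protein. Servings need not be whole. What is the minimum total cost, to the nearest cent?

$4.63

Check every corner: each single food scaled to meet both minima, and each pair solved so both constraints bind.
spinach only: max(361/39, 6/3) = 9.256 servings → $4.63.
carrots only: max(361/7, 6/1) = 51.57 servings → $23.21.
avocado only: max(361/7, 6/2) = 51.57 servings → $92.83.
bell pepper only: max(361/94, 6/1) = 6 servings → $8.10.
spinach + carrots with both targets exact would need a negative amount; discard.
spinach + avocado: intersection lies outside the first quadrant.
spinach + bell pepper with both tight: 0.8354 servings and 3.494 servings → $5.13.
carrots + avocado: intersection lies outside the first quadrant.
carrots + bell pepper with both tight: 2.333 servings and 3.667 servings → $6.00.
avocado + bell pepper with both tight: 1.122 servings and 3.757 servings → $7.09.
The minimum over all feasible corners is $4.63.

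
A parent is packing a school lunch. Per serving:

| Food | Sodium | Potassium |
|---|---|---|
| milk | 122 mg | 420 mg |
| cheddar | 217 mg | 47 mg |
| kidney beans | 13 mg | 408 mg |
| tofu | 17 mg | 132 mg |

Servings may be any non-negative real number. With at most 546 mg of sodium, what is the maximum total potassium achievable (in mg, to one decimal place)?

17136.0 mg

Potassium per mg sodium: kidney beans 31.38, tofu 7.765, milk 3.443, cheddar 0.2166.
With no serving limits, spend the whole sodium allowance on kidney beans: 546 mg / 13 mg × 408 mg = 17136.0 mg.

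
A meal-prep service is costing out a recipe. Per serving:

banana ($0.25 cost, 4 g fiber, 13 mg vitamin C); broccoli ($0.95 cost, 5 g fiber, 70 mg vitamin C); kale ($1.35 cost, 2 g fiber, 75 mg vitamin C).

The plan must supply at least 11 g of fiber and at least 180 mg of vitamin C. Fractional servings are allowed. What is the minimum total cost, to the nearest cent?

$2.44

The cheapest plan sits at a corner of the feasible region — with two constraints it uses at most two foods.
banana only: max(11/4, 180/13) = 13.85 servings → $3.46.
broccoli only: max(11/5, 180/70) = 2.571 servings → $2.44.
kale only: max(11/2, 180/75) = 5.5 servings → $7.42.
banana + broccoli: the both-tight solution has a negative serving — not a feasible corner.
banana + kale with both tight: 1.697 servings and 2.106 servings → $3.27.
broccoli + kale with both tight: 1.979 servings and 0.5532 servings → $2.63.
So the least-cost plan costs $2.44.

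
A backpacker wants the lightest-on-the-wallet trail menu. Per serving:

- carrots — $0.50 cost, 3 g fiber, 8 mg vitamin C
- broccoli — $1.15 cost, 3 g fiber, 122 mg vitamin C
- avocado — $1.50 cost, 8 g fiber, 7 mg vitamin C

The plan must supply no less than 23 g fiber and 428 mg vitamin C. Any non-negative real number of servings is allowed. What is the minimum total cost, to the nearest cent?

Compare the cost at each extreme point of the feasible region.
carrots only: max(23/3, 428/8) = 53.5 servings → $26.75.
broccoli only: max(23/3, 428/122) = 7.667 servings → $8.82.
avocado only: max(23/8, 428/7) = 61.14 servings → $91.71.
carrots + broccoli with both tight: 4.45 servings and 3.216 servings → $5.92.
carrots + avocado with both targets exact would need a negative amount; discard.
broccoli + avocado with both tight: 3.417 servings and 1.594 servings → $6.32.
Cheapest feasible corner: $5.92.

$5.92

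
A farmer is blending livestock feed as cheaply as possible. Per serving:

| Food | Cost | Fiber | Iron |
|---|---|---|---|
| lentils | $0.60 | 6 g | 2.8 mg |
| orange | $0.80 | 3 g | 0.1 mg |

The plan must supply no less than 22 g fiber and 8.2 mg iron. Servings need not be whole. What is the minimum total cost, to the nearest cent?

The cheapest plan sits at a corner of the feasible region — with two constraints it uses at most two foods.
lentils only: max(22/6, 8.2/2.8) = 3.667 servings → $2.20.
orange only: max(22/3, 8.2/0.1) = 82 servings → $65.60.
lentils + orange with both tight: 2.872 servings and 1.59 servings → $2.99.
Cheapest feasible corner: $2.20.

$2.20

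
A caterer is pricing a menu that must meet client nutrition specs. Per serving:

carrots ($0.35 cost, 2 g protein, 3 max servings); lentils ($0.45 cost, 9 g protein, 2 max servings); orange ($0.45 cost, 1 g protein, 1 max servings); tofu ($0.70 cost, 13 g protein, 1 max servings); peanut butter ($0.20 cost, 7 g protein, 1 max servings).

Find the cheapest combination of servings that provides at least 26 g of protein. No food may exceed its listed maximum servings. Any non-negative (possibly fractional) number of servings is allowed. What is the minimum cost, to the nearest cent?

$1.15

Cost per g of protein: peanut butter $0.0286, lentils $0.0500, tofu $0.0538, carrots $0.1750, orange $0.4500.
Take 1 serving of peanut butter: +7.0 g protein for $0.20 (total $0.20, still need 19.0 g).
Take 2 servings of lentils: +18.0 g protein for $0.90 (total $1.10, still need 1.0 g).
Take 0.07692 servings of tofu: +1.0 g protein for $0.05 (total $1.15, still need 0.0 g).
Greedy by cheapest-per-g is optimal for a single linear constraint, so the minimum cost is $1.15.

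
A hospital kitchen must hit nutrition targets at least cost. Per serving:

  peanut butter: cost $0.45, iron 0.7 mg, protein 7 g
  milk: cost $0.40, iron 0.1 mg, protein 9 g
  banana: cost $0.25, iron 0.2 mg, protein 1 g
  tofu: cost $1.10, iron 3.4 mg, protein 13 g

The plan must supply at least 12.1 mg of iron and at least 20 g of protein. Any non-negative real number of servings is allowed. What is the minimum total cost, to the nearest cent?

The cheapest plan sits at a corner of the feasible region — with two constraints it uses at most two foods.
peanut butter only: max(12.1/0.7, 20/7) = 17.29 servings → $7.78.
milk only: max(12.1/0.1, 20/9) = 121 servings → $48.40.
banana only: max(12.1/0.2, 20/1) = 60.5 servings → $15.12.
tofu only: max(12.1/3.4, 20/13) = 3.559 servings → $3.91.
peanut butter + milk: the both-tight solution has a negative serving — not a feasible corner.
peanut butter + banana: the both-tight solution has a negative serving — not a feasible corner.
peanut butter + tofu with both targets exact would need a negative amount; discard.
milk + banana: intersection lies outside the first quadrant.
milk + tofu: the both-tight solution has a negative serving — not a feasible corner.
banana + tofu: the both-tight solution has a negative serving — not a feasible corner.
So the least-cost plan costs $3.91.

$3.91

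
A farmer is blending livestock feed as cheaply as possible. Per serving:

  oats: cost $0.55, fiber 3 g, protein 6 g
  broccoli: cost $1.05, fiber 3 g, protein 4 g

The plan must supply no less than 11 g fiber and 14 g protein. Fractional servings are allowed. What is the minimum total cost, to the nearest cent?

$2.02

oats only: max(11/3, 14/6) = 3.667 servings → $2.02.
broccoli only: max(11/3, 14/4) = 3.667 servings → $3.85.
oats + broccoli: the both-tight solution has a negative serving — not a feasible corner.
The minimum over all feasible corners is $2.02.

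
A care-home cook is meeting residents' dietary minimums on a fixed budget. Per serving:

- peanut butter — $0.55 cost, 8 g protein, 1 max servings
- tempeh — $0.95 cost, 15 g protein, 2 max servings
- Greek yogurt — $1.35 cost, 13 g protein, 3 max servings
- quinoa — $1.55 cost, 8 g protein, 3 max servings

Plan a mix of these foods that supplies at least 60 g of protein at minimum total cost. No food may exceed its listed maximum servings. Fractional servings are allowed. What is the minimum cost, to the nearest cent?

Cost per g of protein: tempeh $0.0633, peanut butter $0.0688, Greek yogurt $0.1038, quinoa $0.1938.
Take 2 servings of tempeh: +30.0 g protein for $1.90 (total $1.90, still need 30.0 g).
Take 1 serving of peanut butter: +8.0 g protein for $0.55 (total $2.45, still need 22.0 g).
Take 1.692 servings of Greek yogurt: +22.0 g protein for $2.28 (total $4.73, still need 0.0 g).
Greedy by cheapest-per-g is optimal for a single linear constraint, so the minimum cost is $4.73.

$4.73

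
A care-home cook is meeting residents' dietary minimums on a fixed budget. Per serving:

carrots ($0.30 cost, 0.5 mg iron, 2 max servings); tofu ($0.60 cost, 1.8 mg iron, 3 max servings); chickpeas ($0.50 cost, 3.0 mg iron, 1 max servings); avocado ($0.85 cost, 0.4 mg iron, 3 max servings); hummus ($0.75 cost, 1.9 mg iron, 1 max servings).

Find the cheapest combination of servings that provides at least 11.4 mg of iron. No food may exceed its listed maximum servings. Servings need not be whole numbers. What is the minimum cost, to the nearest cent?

Cost per mg of iron: chickpeas $0.1667, tofu $0.3333, hummus $0.3947, carrots $0.6000, avocado $2.1250.
Take 1 serving of chickpeas: +3.0 mg iron for $0.50 (total $0.50, still need 8.4 mg).
Take 3 servings of tofu: +5.4 mg iron for $1.80 (total $2.30, still need 3.0 mg).
Take 1 serving of hummus: +1.9 mg iron for $0.75 (total $3.05, still need 1.1 mg).
Take 2 servings of carrots: +1.0 mg iron for $0.60 (total $3.65, still need 0.1 mg).
Take 0.25 servings of avocado: +0.1 mg iron for $0.21 (total $3.86, still need 0.0 mg).
Filling from the cheapest source first is optimal under one linear minimum: $3.86.

$3.86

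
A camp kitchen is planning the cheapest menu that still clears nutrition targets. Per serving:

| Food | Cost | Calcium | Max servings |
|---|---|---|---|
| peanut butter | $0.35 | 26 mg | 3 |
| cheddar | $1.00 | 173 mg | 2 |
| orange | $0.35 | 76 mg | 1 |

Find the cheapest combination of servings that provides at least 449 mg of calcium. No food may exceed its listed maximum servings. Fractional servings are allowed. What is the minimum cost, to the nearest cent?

Cost per mg of calcium: orange $0.0046, cheddar $0.0058, peanut butter $0.0135.
Take 1 serving of orange: +76.0 mg calcium for $0.35 (total $0.35, still need 373.0 mg).
Take 2 servings of cheddar: +346.0 mg calcium for $2.00 (total $2.35, still need 27.0 mg).
Take 1.038 servings of peanut butter: +27.0 mg calcium for $0.36 (total $2.71, still need 0.0 mg).
Filling from the cheapest source first is optimal under one linear minimum: $2.71.

$2.71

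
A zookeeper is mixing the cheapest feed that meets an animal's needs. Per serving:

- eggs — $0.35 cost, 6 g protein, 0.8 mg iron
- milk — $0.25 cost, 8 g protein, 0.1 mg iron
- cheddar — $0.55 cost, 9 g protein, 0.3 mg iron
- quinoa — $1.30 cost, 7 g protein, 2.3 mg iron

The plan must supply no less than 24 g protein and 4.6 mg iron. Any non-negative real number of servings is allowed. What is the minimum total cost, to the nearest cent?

eggs only: max(24/6, 4.6/0.8) = 5.75 servings → $2.01.
milk only: max(24/8, 4.6/0.1) = 46 servings → $11.50.
cheddar only: max(24/9, 4.6/0.3) = 15.33 servings → $8.43.
quinoa only: max(24/7, 4.6/2.3) = 3.429 servings → $4.46.
eggs + milk: intersection lies outside the first quadrant.
eggs + cheddar with both targets exact would need a negative amount; discard.
eggs + quinoa with both tight: 2.805 servings and 1.024 servings → $2.31.
milk + cheddar with both targets exact would need a negative amount; discard.
milk + quinoa with both tight: 1.299 servings and 1.944 servings → $2.85.
cheddar + quinoa with both tight: 1.237 servings and 1.839 servings → $3.07.
Cheapest feasible corner: $2.01.

$2.01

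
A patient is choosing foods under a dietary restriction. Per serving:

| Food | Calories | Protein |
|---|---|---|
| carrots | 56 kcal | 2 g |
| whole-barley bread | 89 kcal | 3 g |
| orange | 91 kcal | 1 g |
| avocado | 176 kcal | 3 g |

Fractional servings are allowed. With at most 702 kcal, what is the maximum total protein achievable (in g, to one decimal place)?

25.1 g

Protein per kcal: carrots 0.03571, whole-barley bread 0.03371, avocado 0.01705, orange 0.01099.
With no serving limits, spend the whole calories allowance on carrots: 702 kcal / 56 kcal × 2 g = 25.1 g.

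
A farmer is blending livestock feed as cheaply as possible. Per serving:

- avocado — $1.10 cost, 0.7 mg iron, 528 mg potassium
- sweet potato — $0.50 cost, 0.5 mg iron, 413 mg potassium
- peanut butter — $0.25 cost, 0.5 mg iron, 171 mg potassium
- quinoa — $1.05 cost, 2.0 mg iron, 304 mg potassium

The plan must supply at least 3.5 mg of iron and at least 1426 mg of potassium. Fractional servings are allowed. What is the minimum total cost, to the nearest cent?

$1.99

Minimising a linear cost over {iron ≥ 3.5, potassium ≥ 1426, servings ≥ 0} — the optimum is at a vertex, using one or two foods.
avocado only: max(3.5/0.7, 1426/528) = 5 servings → $5.50.
sweet potato only: max(3.5/0.5, 1426/413) = 7 servings → $3.50.
peanut butter only: max(3.5/0.5, 1426/171) = 8.339 servings → $2.08.
quinoa only: max(3.5/2.0, 1426/304) = 4.691 servings → $4.93.
avocado + sweet potato: the both-tight solution has a negative serving — not a feasible corner.
avocado + peanut butter with both tight: 0.7935 servings and 5.889 servings → $2.35.
avocado + quinoa with both tight: 2.12 servings and 1.008 servings → $3.39.
sweet potato + peanut butter with both tight: 0.9463 servings and 6.054 servings → $1.99.
sweet potato + quinoa with both tight: 2.653 servings and 1.087 servings → $2.47.
peanut butter + quinoa with both targets exact would need a negative amount; discard.
Cheapest feasible corner: $1.99.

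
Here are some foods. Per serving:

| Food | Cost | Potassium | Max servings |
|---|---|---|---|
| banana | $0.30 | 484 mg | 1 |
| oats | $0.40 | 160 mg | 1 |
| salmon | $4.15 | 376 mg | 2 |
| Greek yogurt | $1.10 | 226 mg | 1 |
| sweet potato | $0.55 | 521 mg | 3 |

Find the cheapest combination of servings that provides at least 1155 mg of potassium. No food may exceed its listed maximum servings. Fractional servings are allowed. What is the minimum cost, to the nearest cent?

$1.01

Cost per mg of potassium: banana $0.0006, sweet potato $0.0011, oats $0.0025, Greek yogurt $0.0049, salmon $0.0110.
Take 1 serving of banana: +484.0 mg potassium for $0.30 (total $0.30, still need 671.0 mg).
Take 1.288 servings of sweet potato: +671.0 mg potassium for $0.71 (total $1.01, still need 0.0 mg).
Filling from the cheapest source first is optimal under one linear minimum: $1.01.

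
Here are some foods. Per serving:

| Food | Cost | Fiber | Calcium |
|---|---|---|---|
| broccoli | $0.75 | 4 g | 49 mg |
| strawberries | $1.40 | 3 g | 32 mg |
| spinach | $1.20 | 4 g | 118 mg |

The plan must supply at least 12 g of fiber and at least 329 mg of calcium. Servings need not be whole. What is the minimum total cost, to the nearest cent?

Two binding constraints pin down two serving amounts, so the optimal mix uses at most two foods. The candidates are each food alone (scaled to the tighter of fiber/calcium) and each pair with both constraints tight.
broccoli only: max(12/4, 329/49) = 6.714 servings → $5.04.
strawberries only: max(12/3, 329/32) = 10.28 servings → $14.39.
spinach only: max(12/4, 329/118) = 3 servings → $3.60.
broccoli + strawberries: intersection lies outside the first quadrant.
broccoli + spinach with both tight: 0.3623 servings and 2.638 servings → $3.44.
strawberries + spinach with both tight: 0.4425 servings and 2.668 servings → $3.82.
Cheapest feasible corner: $3.44.

$3.44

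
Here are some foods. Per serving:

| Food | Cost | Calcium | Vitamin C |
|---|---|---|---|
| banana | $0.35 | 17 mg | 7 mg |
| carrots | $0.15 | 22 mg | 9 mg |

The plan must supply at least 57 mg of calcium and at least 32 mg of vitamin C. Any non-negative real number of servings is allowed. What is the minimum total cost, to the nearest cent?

$0.53

This is a tiny linear program; its minimum lies at a vertex of the feasible set. List the vertices and price them.
banana only: max(57/17, 32/7) = 4.571 servings → $1.60.
carrots only: max(57/22, 32/9) = 3.556 servings → $0.53.
banana + carrots with both targets exact would need a negative amount; discard.
The minimum over all feasible corners is $0.53.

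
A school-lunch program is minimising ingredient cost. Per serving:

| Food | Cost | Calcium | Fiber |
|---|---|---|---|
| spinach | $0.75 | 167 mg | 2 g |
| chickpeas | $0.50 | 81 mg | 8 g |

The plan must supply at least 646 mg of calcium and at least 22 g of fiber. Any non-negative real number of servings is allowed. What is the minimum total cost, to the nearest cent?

With two linear requirements the optimum uses one or two foods; enumerate the corners.
spinach only: max(646/167, 22/2) = 11 servings → $8.25.
chickpeas only: max(646/81, 22/8) = 7.975 servings → $3.99.
spinach + chickpeas with both tight: 2.884 servings and 2.029 servings → $3.18.
Cheapest feasible corner: $3.18.

$3.18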